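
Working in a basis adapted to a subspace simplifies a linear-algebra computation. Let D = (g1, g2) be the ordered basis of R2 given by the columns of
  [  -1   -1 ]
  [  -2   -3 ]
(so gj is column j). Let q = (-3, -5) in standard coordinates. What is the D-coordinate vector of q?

We seek scalars with c_1 g1 + c_2 g2 = q; equivalently solve M c = q where the columns of M are g1, g2.
System: -c_1 - c_2 = -3, -2c_1 - 3c_2 = -5; solving gives c_1 = 4, c_2 = -1.
Check: 4g1 - g2 = (-3, -5).

(4, -1)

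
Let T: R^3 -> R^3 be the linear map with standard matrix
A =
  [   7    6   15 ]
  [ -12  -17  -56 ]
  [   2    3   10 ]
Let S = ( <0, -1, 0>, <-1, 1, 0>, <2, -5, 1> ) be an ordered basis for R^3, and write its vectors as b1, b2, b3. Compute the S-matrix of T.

The j-th column of [T]_S is [T(bj)]_S.
T(b1) = A b1 = <-6, 17, -3> = -2b1 + 0·b2 - 3b3, so column 1 is <-2, 0, -3>.
Repeating for b2, b3 and assembling the columns gives [[-2, 3, -1], [0, 3, -1], [-3, 1, -1]].

[[-2, 3, -1], [0, 3, -1], [-3, 1, -1]]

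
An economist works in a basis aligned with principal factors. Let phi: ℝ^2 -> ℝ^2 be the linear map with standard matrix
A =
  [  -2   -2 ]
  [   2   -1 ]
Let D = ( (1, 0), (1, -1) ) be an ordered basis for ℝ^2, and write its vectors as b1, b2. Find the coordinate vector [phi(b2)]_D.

(3, -3)

Column 2 of [phi]_D is the D-coordinate vector of phi(b2).
In standard coordinates phi(b2) = A b2 = (0, 3).
Converting to D: (0, 3) = 3b1 - 3b2, so the coordinate vector is (3, -3).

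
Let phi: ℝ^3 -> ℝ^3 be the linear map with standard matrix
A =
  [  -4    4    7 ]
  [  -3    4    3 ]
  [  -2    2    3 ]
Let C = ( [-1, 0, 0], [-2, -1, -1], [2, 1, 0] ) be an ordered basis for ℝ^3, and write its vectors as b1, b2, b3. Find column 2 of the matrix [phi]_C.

Column 2 of [phi]_C is the C-coordinate vector of phi(b2).
In standard coordinates phi(b2) = A b2 = [-3, -1, -1].
Converting to C: [-3, -1, -1] = b1 + b2 + 0·b3, so the coordinate vector is [1, 1, 0].

[1, 1, 0]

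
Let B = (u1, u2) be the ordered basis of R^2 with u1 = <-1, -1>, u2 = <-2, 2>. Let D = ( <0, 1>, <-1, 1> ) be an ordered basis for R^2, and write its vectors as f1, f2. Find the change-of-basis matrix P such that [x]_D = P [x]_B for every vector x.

[[-2, 0], [1, 2]]

Take x = uj: its B-coordinates are the j-th standard unit vector, so P e_j — column j of P — equals [uj]_D.
u1 = -2f1 + f2, giving column 1 = <-2, 1>; repeating for each j gives P = [[-2, 0], [1, 2]].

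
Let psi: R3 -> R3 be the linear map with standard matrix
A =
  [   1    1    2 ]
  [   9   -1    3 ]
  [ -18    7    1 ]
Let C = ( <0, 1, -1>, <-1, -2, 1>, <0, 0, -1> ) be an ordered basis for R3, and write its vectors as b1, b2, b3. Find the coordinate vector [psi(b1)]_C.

<-2, 1, -3>

Compute psi(b1) = A b1 = <-1, -4, 6> in standard coordinates.
Then write this in C-coordinates: solve for y in y_1 b1 + ... + y_3 b3 = <-1, -4, 6>.
This gives y = <-2, 1, -3>, which is column 1 of [psi]_C.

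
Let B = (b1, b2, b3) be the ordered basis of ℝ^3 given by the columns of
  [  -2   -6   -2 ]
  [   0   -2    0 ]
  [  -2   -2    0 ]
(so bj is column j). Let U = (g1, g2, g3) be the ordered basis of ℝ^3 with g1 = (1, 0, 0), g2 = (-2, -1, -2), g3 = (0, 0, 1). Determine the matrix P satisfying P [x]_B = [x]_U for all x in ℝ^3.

[[-2, -2, -2], [0, 2, 0], [-2, 2, 0]]

Column j of P is [bj]_U, since P maps B-coordinates to U-coordinates.
Expressing b1 in U: b1 = -2g1 + 0·g2 - 2g3, so column 1 of P is (-2, 0, -2).
Doing the same for each bj gives P = [[-2, -2, -2], [0, 2, 0], [-2, 2, 0]].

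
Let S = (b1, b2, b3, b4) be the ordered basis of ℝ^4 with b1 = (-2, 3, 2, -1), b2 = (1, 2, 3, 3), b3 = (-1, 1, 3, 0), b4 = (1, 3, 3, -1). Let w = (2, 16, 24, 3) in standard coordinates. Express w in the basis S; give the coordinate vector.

(0, 2, 3, 3)

Write w = c_1 b1 + ... + c_4 b4 and solve for the c_i.
Row-reducing the augmented matrix [M | w] gives c = (0, 2, 3, 3).
Check: 0·b1 + 2b2 + 3b3 + 3b4 = (2, 16, 24, 3).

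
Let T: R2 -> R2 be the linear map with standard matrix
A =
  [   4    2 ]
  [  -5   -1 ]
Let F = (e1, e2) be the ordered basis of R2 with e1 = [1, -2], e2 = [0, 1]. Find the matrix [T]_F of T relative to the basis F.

The j-th column of [T]_F is [T(ej)]_F.
T(e1) = A e1 = [0, -3] = 0·e1 - 3e2, so column 1 is [0, -3].
Repeating for e2 and assembling the columns gives [[0, 2], [-3, 3]].

[[0, 2], [-3, 3]]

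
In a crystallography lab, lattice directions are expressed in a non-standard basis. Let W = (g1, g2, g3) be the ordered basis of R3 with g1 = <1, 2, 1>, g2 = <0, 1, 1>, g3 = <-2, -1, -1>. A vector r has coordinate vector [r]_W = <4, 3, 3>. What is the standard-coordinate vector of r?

<-2, 8, 4>

r = M [r]_W, where M has columns g1, ..., g3.
Carrying out the matrix-vector product, r = <-2, 8, 4>.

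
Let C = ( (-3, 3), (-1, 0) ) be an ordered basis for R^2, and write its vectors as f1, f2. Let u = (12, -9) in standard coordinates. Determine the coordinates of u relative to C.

Write u = c_1 f1 + c_2 f2 and solve for the c_i.
System: -3c_1 - c_2 = 12, 3c_1 + 0c_2 = -9; solving gives c_1 = -3, c_2 = -3.
Check: -3f1 - 3f2 = (12, -9).

(-3, -3)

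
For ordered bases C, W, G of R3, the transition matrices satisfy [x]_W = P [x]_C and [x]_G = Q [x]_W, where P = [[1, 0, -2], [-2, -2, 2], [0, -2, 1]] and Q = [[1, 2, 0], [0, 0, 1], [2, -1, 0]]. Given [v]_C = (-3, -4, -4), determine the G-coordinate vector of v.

Composing the changes, [v]_G = Q P [v]_C.
Q P = [[-3, -4, 2], [0, -2, 1], [4, 2, -6]]; applying this to (-3, -4, -4) gives (17, 4, 4).

(17, 4, 4)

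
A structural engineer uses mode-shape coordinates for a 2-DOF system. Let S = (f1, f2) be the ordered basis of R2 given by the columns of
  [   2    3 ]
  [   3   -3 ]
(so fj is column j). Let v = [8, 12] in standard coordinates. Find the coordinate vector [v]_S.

[4, 0]

[v]_S is the unique c with M c = v, where M has columns f1, f2.
System: 2c_1 + 3c_2 = 8, 3c_1 - 3c_2 = 12; solving gives c_1 = 4, c_2 = 0.
Check: 4f1 + 0·f2 = [8, 12].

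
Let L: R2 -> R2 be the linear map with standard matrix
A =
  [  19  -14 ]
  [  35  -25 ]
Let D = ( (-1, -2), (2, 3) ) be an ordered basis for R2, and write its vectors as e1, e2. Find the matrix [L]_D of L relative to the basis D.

The j-th column of [L]_D is [L(ej)]_D.
L(e1) = A e1 = (9, 15) = -3e1 + 3e2, so column 1 is (-3, 3).
Repeating for e2 and assembling the columns gives [[-3, -2], [3, -3]].

[[-3, -2], [3, -3]]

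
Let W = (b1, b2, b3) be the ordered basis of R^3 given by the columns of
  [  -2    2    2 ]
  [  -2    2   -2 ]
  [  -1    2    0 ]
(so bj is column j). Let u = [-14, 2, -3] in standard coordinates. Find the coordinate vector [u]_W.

[3, 0, -4]

Write u = c_1 b1 + ... + c_3 b3 and solve for the c_i.
Row-reducing the augmented matrix [M | u] gives c = (3, 0, -4).
Check: 3b1 + 0·b2 - 4b3 = [-14, 2, -3].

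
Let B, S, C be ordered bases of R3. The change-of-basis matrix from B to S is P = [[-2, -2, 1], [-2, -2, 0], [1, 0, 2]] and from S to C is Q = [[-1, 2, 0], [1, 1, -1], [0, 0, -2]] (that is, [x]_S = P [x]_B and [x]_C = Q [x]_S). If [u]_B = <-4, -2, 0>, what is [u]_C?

Apply P to get S-coordinates <12, 12, -4>, then Q to get C-coordinates.
The result is [u]_C = <12, 28, 8>.

<12, 28, 8>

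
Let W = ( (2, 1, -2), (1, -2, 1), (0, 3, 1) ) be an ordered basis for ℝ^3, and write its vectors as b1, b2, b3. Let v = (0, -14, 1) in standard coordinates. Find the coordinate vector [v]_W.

We seek scalars with c_1 b1 + ... + c_3 b3 = v; equivalently solve M c = v where the columns of M are b1, ..., b3.
Gaussian elimination on [M | v] yields c = (-1, 2, -3).
Check: -b1 + 2b2 - 3b3 = (0, -14, 1).

(-1, 2, -3)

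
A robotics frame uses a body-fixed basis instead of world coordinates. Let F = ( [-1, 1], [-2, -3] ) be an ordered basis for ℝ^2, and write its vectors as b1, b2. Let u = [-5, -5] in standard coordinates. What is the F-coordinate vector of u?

[u]_F is the unique c with M c = u, where M has columns b1, b2.
System: -c_1 - 2c_2 = -5, c_1 - 3c_2 = -5; solving gives c_1 = 1, c_2 = 2.
Check: b1 + 2b2 = [-5, -5].

[1, 2]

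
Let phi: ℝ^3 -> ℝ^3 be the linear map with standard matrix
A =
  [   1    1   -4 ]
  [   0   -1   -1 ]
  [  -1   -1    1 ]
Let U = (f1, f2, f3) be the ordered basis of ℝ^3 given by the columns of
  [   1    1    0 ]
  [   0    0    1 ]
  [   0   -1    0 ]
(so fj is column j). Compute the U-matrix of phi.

Let P have columns f1, ..., f3. Then [phi]_U = P^(-1) A P.
Here det P = 1, so P^(-1) is integer; computing A P first and then P^(-1)(A P) gives [[0, 3, 0], [1, 2, 1], [0, 1, -1]].

[[0, 3, 0], [1, 2, 1], [0, 1, -1]]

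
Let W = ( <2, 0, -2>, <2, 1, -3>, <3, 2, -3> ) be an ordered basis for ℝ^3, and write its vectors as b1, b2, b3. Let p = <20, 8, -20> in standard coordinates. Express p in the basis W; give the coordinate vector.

[p]_W is the unique c with M c = p, where M has columns b1, ..., b3.
Row-reducing the augmented matrix [M | p] gives c = (4, 0, 4).
Check: 4b1 + 0·b2 + 4b3 = <20, 8, -20>.

<4, 0, 4>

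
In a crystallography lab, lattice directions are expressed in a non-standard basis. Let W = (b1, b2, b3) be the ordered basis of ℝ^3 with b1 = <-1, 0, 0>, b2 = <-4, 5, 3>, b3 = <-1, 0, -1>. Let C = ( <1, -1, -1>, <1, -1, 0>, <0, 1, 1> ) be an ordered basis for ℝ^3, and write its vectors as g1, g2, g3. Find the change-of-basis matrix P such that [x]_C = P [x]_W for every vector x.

[[-1, -2, 0], [0, -2, -1], [-1, 1, -1]]

Column j of P is [bj]_C, since P maps W-coordinates to C-coordinates.
Expressing b1 in C: b1 = -g1 + 0·g2 - g3, so column 1 of P is <-1, 0, -1>.
Doing the same for each bj gives P = [[-1, -2, 0], [0, -2, -1], [-1, 1, -1]].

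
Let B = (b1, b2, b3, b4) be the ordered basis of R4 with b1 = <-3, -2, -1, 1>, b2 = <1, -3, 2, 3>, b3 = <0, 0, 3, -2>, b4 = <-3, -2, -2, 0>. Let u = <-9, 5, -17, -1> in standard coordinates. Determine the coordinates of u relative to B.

<2, -3, -3, 0>

We seek scalars with c_1 b1 + ... + c_4 b4 = u; equivalently solve M c = u where the columns of M are b1, ..., b4.
Solving this 4x4 system gives c = (2, -3, -3, 0).
Check: 2b1 - 3b2 - 3b3 + 0·b4 = <-9, 5, -17, -1>.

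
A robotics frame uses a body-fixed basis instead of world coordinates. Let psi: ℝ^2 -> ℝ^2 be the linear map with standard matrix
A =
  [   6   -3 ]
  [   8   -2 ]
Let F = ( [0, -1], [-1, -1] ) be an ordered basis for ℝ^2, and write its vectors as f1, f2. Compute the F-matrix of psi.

The j-th column of [psi]_F is [psi(fj)]_F.
psi(f1) = A f1 = [3, 2] = f1 - 3f2, so column 1 is [1, -3].
Repeating for f2 and assembling the columns gives [[1, 3], [-3, 3]].

[[1, 3], [-3, 3]]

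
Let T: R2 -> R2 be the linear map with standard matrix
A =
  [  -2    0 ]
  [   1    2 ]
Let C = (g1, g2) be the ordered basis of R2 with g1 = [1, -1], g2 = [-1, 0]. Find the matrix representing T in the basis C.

Let P have columns g1, g2. Then [T]_C = P^(-1) A P.
Here det P = -1, so P^(-1) is integer; computing A P first and then P^(-1)(A P) gives [[1, 1], [3, -1]].

[[1, 1], [3, -1]]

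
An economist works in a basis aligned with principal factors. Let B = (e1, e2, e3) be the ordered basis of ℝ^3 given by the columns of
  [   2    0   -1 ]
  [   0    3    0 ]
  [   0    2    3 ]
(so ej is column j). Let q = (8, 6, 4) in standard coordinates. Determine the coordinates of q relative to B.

(4, 2, 0)

Write q = c_1 e1 + ... + c_3 e3 and solve for the c_i.
Solving this 3x3 system gives c = (4, 2, 0).
Check: 4e1 + 2e2 + 0·e3 = (8, 6, 4).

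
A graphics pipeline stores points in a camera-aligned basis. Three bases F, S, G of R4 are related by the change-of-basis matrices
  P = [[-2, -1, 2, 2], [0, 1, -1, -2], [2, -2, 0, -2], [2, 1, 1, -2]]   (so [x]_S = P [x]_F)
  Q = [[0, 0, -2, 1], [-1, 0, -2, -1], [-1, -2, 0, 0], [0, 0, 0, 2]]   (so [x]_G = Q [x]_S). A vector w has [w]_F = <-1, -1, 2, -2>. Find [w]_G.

Composing the changes, [w]_G = Q P [w]_F.
Q P = [[-2, 5, 1, 2], [-4, 4, -3, 4], [2, -1, 0, 2], [4, 2, 2, -4]]; applying this to <-1, -1, 2, -2> gives <-5, -14, -5, 6>.

<-5, -14, -5, 6>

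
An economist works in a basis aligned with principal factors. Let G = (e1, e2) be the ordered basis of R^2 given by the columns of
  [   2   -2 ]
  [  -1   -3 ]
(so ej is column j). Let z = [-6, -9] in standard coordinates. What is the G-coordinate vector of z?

[z]_G is the unique c with M c = z, where M has columns e1, e2.
System: 2c_1 - 2c_2 = -6, -c_1 - 3c_2 = -9; solving gives c_1 = 0, c_2 = 3.
Check: 0·e1 + 3e2 = [-6, -9].

[0, 3]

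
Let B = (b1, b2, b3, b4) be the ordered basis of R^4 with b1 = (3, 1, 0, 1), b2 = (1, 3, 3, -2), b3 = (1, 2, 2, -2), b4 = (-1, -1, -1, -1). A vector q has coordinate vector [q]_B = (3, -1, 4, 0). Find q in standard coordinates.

By definition q = 3b1 - b2 + 4b3 + 0·b4.
Summing componentwise gives (12, 8, 5, -3).

(12, 8, 5, -3)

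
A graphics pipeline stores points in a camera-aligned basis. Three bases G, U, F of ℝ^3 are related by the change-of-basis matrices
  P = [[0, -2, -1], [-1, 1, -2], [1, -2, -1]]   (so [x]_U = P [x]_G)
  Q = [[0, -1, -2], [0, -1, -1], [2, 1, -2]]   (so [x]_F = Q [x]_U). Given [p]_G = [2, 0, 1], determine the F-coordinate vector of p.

First [p]_U = P [p]_G = [-1, -4, 1].
Then [p]_F = Q [p]_U = [2, 3, -8].

[2, 3, -8]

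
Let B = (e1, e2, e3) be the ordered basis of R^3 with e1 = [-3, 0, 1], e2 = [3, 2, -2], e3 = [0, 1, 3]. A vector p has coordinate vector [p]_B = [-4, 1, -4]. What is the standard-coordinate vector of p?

[15, -2, -18]

The coordinates say p = -4e1 + e2 - 4e3; adding the scaled basis vectors gives [15, -2, -18].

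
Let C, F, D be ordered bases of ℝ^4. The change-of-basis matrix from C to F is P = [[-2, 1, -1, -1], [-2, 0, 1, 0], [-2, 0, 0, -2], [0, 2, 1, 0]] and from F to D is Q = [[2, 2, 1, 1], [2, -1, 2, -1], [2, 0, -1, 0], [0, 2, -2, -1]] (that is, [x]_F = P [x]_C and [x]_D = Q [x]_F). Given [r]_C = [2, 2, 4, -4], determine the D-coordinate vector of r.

[8, -4, -8, -16]

Composing the changes, [r]_D = Q P [r]_C.
Q P = [[-10, 4, 1, -4], [-6, 0, -4, -6], [-2, 2, -2, 0], [0, -2, 1, 4]]; applying this to [2, 2, 4, -4] gives [8, -4, -8, -16].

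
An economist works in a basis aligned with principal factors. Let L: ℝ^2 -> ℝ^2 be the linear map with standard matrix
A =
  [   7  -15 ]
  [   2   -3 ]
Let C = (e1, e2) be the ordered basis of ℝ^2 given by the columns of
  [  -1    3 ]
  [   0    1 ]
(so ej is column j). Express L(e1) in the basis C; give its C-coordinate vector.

Compute L(e1) = A e1 = [-7, -2] in standard coordinates.
Then write this in C-coordinates: solve for y in y_1 e1 + y_2 e2 = [-7, -2].
This gives y = [1, -2], which is column 1 of [L]_C.

[1, -2]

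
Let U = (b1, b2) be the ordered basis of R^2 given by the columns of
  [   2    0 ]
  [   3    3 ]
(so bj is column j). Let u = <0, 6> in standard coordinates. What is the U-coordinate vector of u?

<0, 2>

[u]_U is the unique c with M c = u, where M has columns b1, b2.
System: 2c_1 + 0c_2 = 0, 3c_1 + 3c_2 = 6; solving gives c_1 = 0, c_2 = 2.
Check: 0·b1 + 2b2 = <0, 6>.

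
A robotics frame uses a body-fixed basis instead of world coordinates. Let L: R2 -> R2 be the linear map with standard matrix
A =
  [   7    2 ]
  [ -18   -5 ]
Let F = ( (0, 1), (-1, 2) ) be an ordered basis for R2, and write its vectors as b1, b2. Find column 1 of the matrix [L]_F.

Compute L(b1) = A b1 = (2, -5) in standard coordinates.
Then write this in F-coordinates: solve for y in y_1 b1 + y_2 b2 = (2, -5).
This gives y = (-1, -2), which is column 1 of [L]_F.

(-1, -2)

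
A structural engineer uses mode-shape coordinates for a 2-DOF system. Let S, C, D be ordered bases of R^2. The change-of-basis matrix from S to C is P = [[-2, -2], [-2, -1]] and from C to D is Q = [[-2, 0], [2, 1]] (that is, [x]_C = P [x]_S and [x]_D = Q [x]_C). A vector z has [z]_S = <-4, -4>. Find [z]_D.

<-32, 44>

Apply P to get C-coordinates <16, 12>, then Q to get D-coordinates.
The result is [z]_D = <-32, 44>.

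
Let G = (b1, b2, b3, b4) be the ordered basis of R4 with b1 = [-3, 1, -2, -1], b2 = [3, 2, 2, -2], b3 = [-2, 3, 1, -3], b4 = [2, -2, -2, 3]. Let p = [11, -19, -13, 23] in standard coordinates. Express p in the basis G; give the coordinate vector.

[p]_G is the unique c with M c = p, where M has columns b1, ..., b4.
Row-reducing the augmented matrix [M | p] gives c = (0, -1, -3, 4).
Check: 0·b1 - b2 - 3b3 + 4b4 = [11, -19, -13, 23].

[0, -1, -3, 4]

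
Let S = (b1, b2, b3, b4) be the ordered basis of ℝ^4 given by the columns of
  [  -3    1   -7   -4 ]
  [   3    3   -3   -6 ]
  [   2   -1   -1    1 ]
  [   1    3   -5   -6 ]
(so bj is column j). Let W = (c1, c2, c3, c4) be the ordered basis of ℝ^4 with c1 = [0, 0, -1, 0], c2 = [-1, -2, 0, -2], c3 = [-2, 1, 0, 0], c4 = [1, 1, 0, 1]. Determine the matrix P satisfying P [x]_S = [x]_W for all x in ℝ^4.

Take x = bj: its S-coordinates are the j-th standard unit vector, so P e_j — column j of P — equals [bj]_W.
b1 = -2c1 + 0·c2 + 2c3 + c4, giving column 1 = [-2, 0, 2, 1]; repeating for each j gives P = [[-2, 1, 1, -1], [0, -2, 2, 2], [2, 0, 2, 0], [1, -1, -1, -2]].

[[-2, 1, 1, -1], [0, -2, 2, 2], [2, 0, 2, 0], [1, -1, -1, -2]]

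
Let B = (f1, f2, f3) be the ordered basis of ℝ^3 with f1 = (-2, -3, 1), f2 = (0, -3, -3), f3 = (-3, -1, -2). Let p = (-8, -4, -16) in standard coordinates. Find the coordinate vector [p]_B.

We seek scalars with c_1 f1 + ... + c_3 f3 = p; equivalently solve M c = p where the columns of M are f1, ..., f3.
Gaussian elimination on [M | p] yields c = (-2, 2, 4).
Check: -2f1 + 2f2 + 4f3 = (-8, -4, -16).

(-2, 2, 4)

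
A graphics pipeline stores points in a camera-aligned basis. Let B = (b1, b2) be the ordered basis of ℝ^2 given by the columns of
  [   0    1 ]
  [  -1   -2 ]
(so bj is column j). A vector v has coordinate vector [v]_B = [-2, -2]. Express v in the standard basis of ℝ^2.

[-2, 6]

By definition v = -2b1 - 2b2.
Summing componentwise gives [-2, 6].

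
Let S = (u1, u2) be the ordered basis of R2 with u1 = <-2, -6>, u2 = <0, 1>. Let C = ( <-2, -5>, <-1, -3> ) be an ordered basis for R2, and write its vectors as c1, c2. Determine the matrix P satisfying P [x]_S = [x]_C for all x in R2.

[[0, 1], [2, -2]]

Take x = uj: its S-coordinates are the j-th standard unit vector, so P e_j — column j of P — equals [uj]_C.
u1 = 0·c1 + 2c2, giving column 1 = <0, 2>; repeating for each j gives P = [[0, 1], [2, -2]].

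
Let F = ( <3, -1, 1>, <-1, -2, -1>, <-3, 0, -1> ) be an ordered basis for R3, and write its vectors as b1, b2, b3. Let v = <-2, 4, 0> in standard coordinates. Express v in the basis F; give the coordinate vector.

<-2, -1, -1>

[v]_F is the unique c with M c = v, where M has columns b1, ..., b3.
Gaussian elimination on [M | v] yields c = (-2, -1, -1).
Check: -2b1 - b2 - b3 = <-2, 4, 0>.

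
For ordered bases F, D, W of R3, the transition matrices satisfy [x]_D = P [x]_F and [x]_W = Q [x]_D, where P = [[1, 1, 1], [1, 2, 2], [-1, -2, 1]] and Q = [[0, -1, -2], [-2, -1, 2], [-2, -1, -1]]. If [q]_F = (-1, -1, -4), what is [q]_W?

(13, 21, 24)

Composing the changes, [q]_W = Q P [q]_F.
Q P = [[1, 2, -4], [-5, -8, -2], [-2, -2, -5]]; applying this to (-1, -1, -4) gives (13, 21, 24).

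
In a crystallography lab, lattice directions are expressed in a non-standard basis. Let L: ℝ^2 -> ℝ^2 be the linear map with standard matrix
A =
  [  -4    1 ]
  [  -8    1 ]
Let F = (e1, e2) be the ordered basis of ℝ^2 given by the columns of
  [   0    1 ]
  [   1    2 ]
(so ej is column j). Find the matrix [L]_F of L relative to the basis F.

[[-1, -2], [1, -2]]

The j-th column of [L]_F is [L(ej)]_F.
L(e1) = A e1 = <1, 1> = -e1 + e2, so column 1 is <-1, 1>.
Repeating for e2 and assembling the columns gives [[-1, -2], [1, -2]].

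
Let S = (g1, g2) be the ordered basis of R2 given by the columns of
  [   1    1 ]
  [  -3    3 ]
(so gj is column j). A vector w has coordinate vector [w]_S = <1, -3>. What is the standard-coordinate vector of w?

The coordinates say w = g1 - 3g2; adding the scaled basis vectors gives <-2, -12>.

<-2, -12>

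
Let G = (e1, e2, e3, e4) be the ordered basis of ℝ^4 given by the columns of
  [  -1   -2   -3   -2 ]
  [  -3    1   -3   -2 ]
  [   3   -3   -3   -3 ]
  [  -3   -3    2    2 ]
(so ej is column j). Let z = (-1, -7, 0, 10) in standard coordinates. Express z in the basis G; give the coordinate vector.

[z]_G is the unique c with M c = z, where M has columns e1, ..., e4.
Solving this 4x4 system gives c = (0, -2, 1, 1).
Check: 0·e1 - 2e2 + e3 + e4 = (-1, -7, 0, 10).

(0, -2, 1, 1)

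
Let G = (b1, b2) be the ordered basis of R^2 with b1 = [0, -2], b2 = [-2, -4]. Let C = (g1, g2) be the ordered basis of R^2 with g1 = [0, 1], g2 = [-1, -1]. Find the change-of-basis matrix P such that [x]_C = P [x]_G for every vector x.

Let M have columns bj and N have columns gj. Then for every x, N [x]_C = x = M [x]_G, so P = N^(-1) M.
Since det N = 1, N^(-1) has integer entries; multiplying gives P = [[-2, -2], [0, 2]].

[[-2, -2], [0, 2]]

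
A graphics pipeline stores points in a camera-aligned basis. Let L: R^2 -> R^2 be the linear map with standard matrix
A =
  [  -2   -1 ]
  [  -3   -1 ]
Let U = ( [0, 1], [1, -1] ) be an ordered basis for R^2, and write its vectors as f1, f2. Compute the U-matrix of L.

With P the matrix whose columns are f1, f2, [L]_U = P^(-1) A P.
Column by column: L(f1) = A f1 = [-1, -1]; its U-coordinates [-2, -1] give column 1.
Continuing for each basis vector yields [L]_U = [[-2, -3], [-1, -1]].

[[-2, -3], [-1, -1]]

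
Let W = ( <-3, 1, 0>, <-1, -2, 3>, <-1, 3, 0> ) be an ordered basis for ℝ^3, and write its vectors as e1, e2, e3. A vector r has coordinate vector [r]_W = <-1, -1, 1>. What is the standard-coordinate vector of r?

<3, 4, -3>

r = M [r]_W, where M has columns e1, ..., e3.
Carrying out the matrix-vector product, r = <3, 4, -3>.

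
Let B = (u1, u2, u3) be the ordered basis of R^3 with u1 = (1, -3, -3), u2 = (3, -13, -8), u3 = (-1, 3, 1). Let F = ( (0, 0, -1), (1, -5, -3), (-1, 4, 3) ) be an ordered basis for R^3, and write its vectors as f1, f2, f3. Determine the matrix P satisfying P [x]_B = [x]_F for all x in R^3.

Column j of P is [uj]_F, since P maps B-coordinates to F-coordinates.
Expressing u1 in F: u1 = 0·f1 - f2 - 2f3, so column 1 of P is (0, -1, -2).
Doing the same for each uj gives P = [[0, -1, 2], [-1, 1, 1], [-2, -2, 2]].

[[0, -1, 2], [-1, 1, 1], [-2, -2, 2]]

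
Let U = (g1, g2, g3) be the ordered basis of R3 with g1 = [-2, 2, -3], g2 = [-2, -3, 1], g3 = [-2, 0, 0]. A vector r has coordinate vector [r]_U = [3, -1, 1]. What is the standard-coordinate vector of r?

The coordinates say r = 3g1 - g2 + g3; adding the scaled basis vectors gives [-6, 9, -10].

[-6, 9, -10]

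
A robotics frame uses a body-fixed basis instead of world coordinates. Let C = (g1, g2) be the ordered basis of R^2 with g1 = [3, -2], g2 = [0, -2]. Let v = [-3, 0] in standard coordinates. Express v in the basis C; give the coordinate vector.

Write v = c_1 g1 + c_2 g2 and solve for the c_i.
System: 3c_1 + 0c_2 = -3, -2c_1 - 2c_2 = 0; solving gives c_1 = -1, c_2 = 1.
Check: -g1 + g2 = [-3, 0].

[-1, 1]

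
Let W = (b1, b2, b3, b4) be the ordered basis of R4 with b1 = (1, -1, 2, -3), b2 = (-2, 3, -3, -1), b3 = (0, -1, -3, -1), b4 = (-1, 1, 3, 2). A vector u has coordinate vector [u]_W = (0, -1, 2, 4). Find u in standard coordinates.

(-2, -1, 9, 7)

By definition u = 0·b1 - b2 + 2b3 + 4b4.
Summing componentwise gives (-2, -1, 9, 7).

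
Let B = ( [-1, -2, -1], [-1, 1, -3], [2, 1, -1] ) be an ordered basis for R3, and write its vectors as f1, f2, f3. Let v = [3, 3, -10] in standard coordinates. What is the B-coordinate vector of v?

[v]_B is the unique c with M c = v, where M has columns f1, ..., f3.
Solving this 3x3 system gives c = (1, 2, 3).
Check: f1 + 2f2 + 3f3 = [3, 3, -10].

[1, 2, 3]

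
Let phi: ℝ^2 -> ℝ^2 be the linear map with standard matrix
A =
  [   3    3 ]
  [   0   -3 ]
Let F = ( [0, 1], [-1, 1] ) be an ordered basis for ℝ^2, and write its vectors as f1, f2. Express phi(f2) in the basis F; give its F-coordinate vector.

[-3, 0]

Compute phi(f2) = A f2 = [0, -3] in standard coordinates.
Then write this in F-coordinates: solve for y in y_1 f1 + y_2 f2 = [0, -3].
This gives y = [-3, 0], which is column 2 of [phi]_F.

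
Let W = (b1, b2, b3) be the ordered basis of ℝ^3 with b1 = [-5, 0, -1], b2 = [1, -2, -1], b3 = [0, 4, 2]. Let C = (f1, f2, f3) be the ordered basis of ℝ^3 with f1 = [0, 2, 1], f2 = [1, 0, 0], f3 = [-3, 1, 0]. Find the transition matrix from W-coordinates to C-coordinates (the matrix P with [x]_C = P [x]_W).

[[-1, -1, 2], [1, 1, 0], [2, 0, 0]]

Take x = bj: its W-coordinates are the j-th standard unit vector, so P e_j — column j of P — equals [bj]_C.
b1 = -f1 + f2 + 2f3, giving column 1 = [-1, 1, 2]; repeating for each j gives P = [[-1, -1, 2], [1, 1, 0], [2, 0, 0]].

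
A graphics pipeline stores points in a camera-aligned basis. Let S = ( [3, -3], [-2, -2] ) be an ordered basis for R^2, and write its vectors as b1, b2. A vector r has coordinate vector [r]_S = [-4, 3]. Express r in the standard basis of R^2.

r = M [r]_S, where M has columns b1, b2.
Carrying out the matrix-vector product, r = [-18, 6].

[-18, 6]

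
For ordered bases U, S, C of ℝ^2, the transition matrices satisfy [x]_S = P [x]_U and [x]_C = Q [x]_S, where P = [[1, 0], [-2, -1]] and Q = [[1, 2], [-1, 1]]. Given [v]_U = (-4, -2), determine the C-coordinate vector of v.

(16, 14)

First [v]_S = P [v]_U = (-4, 10).
Then [v]_C = Q [v]_S = (16, 14).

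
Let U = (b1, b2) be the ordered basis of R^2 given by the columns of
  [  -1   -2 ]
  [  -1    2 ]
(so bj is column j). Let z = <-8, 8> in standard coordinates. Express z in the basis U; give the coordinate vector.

<0, 4>

Write z = c_1 b1 + c_2 b2 and solve for the c_i.
System: -c_1 - 2c_2 = -8, -c_1 + 2c_2 = 8; solving gives c_1 = 0, c_2 = 4.
Check: 0·b1 + 4b2 = <-8, 8>.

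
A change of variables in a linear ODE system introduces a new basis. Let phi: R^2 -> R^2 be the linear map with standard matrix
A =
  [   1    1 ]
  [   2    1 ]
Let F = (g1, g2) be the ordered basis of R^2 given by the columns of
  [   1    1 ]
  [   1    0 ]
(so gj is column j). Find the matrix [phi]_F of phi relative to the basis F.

With P the matrix whose columns are g1, g2, [phi]_F = P^(-1) A P.
Column by column: phi(g1) = A g1 = (2, 3); its F-coordinates (3, -1) give column 1.
Continuing for each basis vector yields [phi]_F = [[3, 2], [-1, -1]].

[[3, 2], [-1, -1]]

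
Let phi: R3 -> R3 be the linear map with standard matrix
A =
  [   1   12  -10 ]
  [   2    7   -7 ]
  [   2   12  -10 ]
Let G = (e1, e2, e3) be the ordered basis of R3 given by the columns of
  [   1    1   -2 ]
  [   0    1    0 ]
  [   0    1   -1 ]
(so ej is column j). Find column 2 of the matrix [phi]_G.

Column 2 of [phi]_G is the G-coordinate vector of phi(e2).
In standard coordinates phi(e2) = A e2 = [3, 2, 4].
Converting to G: [3, 2, 4] = -3e1 + 2e2 - 2e3, so the coordinate vector is [-3, 2, -2].

[-3, 2, -2]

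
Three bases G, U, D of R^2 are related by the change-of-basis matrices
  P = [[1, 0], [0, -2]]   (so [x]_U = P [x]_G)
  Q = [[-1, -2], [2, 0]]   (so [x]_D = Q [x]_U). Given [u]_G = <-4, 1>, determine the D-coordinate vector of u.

First [u]_U = P [u]_G = <-4, -2>.
Then [u]_D = Q [u]_U = <8, -8>.

<8, -8>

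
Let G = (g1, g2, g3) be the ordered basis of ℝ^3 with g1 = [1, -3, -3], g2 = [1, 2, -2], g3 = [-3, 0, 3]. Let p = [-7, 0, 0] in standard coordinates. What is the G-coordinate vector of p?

We seek scalars with c_1 g1 + ... + c_3 g3 = p; equivalently solve M c = p where the columns of M are g1, ..., g3.
Solving this 3x3 system gives c = (2, 3, 4).
Check: 2g1 + 3g2 + 4g3 = [-7, 0, 0].

[2, 3, 4]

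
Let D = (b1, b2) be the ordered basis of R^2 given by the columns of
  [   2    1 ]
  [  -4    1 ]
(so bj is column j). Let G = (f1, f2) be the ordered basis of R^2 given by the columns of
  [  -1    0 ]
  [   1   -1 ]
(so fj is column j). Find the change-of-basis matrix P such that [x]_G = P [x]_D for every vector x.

Take x = bj: its D-coordinates are the j-th standard unit vector, so P e_j — column j of P — equals [bj]_G.
b1 = -2f1 + 2f2, giving column 1 = <-2, 2>; repeating for each j gives P = [[-2, -1], [2, -2]].

[[-2, -1], [2, -2]]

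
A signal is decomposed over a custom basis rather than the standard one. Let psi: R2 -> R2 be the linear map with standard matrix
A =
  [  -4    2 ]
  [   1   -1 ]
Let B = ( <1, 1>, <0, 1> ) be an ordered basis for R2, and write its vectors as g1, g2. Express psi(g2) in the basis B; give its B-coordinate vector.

<2, -3>

Column 2 of [psi]_B is the B-coordinate vector of psi(g2).
In standard coordinates psi(g2) = A g2 = <2, -1>.
Converting to B: <2, -1> = 2g1 - 3g2, so the coordinate vector is <2, -3>.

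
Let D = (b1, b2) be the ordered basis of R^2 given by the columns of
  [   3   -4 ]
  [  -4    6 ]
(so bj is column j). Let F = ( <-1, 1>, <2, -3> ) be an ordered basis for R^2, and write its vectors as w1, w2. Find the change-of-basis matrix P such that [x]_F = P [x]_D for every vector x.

[[-1, 0], [1, -2]]

Take x = bj: its D-coordinates are the j-th standard unit vector, so P e_j — column j of P — equals [bj]_F.
b1 = -w1 + w2, giving column 1 = <-1, 1>; repeating for each j gives P = [[-1, 0], [1, -2]].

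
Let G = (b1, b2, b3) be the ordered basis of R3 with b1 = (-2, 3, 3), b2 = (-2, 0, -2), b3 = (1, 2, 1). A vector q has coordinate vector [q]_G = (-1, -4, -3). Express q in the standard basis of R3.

(7, -9, 2)

The coordinates say q = -b1 - 4b2 - 3b3; adding the scaled basis vectors gives (7, -9, 2).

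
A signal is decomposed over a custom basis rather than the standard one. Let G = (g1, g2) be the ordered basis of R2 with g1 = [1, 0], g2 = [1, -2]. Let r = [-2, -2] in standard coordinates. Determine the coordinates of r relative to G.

[-3, 1]

[r]_G is the unique c with M c = r, where M has columns g1, g2.
System: c_1 + c_2 = -2, 0c_1 - 2c_2 = -2; solving gives c_1 = -3, c_2 = 1.
Check: -3g1 + g2 = [-2, -2].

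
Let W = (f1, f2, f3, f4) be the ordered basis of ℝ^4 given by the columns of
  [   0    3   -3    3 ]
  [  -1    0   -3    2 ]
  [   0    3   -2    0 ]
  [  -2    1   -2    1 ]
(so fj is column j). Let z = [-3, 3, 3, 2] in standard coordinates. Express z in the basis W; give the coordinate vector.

[0, -1, -3, -3]

We seek scalars with c_1 f1 + ... + c_4 f4 = z; equivalently solve M c = z where the columns of M are f1, ..., f4.
Row-reducing the augmented matrix [M | z] gives c = (0, -1, -3, -3).
Check: 0·f1 - f2 - 3f3 - 3f4 = [-3, 3, 3, 2].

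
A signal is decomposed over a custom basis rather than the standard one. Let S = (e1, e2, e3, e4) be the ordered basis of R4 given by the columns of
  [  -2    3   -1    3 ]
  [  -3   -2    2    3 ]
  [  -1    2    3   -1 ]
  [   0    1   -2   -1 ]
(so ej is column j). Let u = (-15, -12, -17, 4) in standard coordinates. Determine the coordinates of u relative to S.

(3, -3, -3, -1)

[u]_S is the unique c with M c = u, where M has columns e1, ..., e4.
Row-reducing the augmented matrix [M | u] gives c = (3, -3, -3, -1).
Check: 3e1 - 3e2 - 3e3 - e4 = (-15, -12, -17, 4).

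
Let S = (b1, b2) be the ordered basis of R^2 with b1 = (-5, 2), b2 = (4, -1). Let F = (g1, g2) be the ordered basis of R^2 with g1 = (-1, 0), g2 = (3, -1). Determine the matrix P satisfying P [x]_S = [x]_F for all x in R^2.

[[-1, -1], [-2, 1]]

Take x = bj: its S-coordinates are the j-th standard unit vector, so P e_j — column j of P — equals [bj]_F.
b1 = -g1 - 2g2, giving column 1 = (-1, -2); repeating for each j gives P = [[-1, -1], [-2, 1]].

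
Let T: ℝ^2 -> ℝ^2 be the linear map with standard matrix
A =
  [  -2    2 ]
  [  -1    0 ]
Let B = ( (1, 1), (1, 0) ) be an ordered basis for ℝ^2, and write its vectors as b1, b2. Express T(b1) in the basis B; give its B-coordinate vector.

Column 1 of [T]_B is the B-coordinate vector of T(b1).
In standard coordinates T(b1) = A b1 = (0, -1).
Converting to B: (0, -1) = -b1 + b2, so the coordinate vector is (-1, 1).

(-1, 1)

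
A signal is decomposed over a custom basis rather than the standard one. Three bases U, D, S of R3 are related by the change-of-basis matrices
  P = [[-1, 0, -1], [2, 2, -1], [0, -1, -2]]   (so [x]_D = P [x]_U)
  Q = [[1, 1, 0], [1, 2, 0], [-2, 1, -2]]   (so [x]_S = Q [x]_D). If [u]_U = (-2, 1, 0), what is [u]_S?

Composing the changes, [u]_S = Q P [u]_U.
Q P = [[1, 2, -2], [3, 4, -3], [4, 4, 5]]; applying this to (-2, 1, 0) gives (0, -2, -4).

(0, -2, -4)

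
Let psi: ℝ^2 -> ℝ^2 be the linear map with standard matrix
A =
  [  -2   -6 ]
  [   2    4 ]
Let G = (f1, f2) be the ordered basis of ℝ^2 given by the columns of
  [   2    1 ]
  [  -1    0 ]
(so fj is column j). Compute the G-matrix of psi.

[[0, -2], [2, 2]]

Let P have columns f1, f2. Then [psi]_G = P^(-1) A P.
Here det P = 1, so P^(-1) is integer; computing A P first and then P^(-1)(A P) gives [[0, -2], [2, 2]].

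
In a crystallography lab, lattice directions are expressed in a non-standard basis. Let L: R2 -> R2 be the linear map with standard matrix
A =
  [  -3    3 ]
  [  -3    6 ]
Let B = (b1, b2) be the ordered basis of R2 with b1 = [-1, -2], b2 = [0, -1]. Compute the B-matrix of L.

With P the matrix whose columns are b1, b2, [L]_B = P^(-1) A P.
Column by column: L(b1) = A b1 = [-3, -9]; its B-coordinates [3, 3] give column 1.
Continuing for each basis vector yields [L]_B = [[3, 3], [3, 0]].

[[3, 3], [3, 0]]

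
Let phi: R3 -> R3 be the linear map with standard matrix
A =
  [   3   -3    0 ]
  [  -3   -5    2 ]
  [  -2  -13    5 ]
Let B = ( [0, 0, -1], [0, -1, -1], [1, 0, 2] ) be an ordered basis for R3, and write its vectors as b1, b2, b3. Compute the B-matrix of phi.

Let P have columns b1, ..., b3. Then [phi]_B = P^(-1) A P.
Here det P = -1, so P^(-1) is integer; computing A P first and then P^(-1)(A P) gives [[3, 1, -1], [2, -3, -1], [0, 3, 3]].

[[3, 1, -1], [2, -3, -1], [0, 3, 3]]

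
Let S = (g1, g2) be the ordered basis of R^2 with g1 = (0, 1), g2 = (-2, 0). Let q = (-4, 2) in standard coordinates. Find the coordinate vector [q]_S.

(2, 2)

We seek scalars with c_1 g1 + c_2 g2 = q; equivalently solve M c = q where the columns of M are g1, g2.
System: 0c_1 - 2c_2 = -4, c_1 + 0c_2 = 2; solving gives c_1 = 2, c_2 = 2.
Check: 2g1 + 2g2 = (-4, 2).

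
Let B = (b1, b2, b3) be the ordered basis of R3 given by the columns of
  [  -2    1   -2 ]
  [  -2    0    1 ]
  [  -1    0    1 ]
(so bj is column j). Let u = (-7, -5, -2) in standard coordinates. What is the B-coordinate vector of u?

(3, 1, 1)

Write u = c_1 b1 + ... + c_3 b3 and solve for the c_i.
Row-reducing the augmented matrix [M | u] gives c = (3, 1, 1).
Check: 3b1 + b2 + b3 = (-7, -5, -2).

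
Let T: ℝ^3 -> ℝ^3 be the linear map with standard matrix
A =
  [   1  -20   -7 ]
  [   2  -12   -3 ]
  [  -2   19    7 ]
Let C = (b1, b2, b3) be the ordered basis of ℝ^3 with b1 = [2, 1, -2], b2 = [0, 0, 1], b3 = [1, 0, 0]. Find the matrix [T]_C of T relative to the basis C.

With P the matrix whose columns are b1, ..., b3, [T]_C = P^(-1) A P.
Column by column: T(b1) = A b1 = [-4, -2, 1]; its C-coordinates [-2, -3, 0] give column 1.
Continuing for each basis vector yields [T]_C = [[-2, -3, 2], [-3, 1, 2], [0, -1, -3]].

[[-2, -3, 2], [-3, 1, 2], [0, -1, -3]]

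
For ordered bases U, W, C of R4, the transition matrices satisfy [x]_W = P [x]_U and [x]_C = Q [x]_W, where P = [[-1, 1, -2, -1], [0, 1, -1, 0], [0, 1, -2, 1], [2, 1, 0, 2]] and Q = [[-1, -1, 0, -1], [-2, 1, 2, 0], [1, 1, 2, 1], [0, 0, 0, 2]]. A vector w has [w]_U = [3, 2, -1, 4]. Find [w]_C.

Apply P to get W-coordinates [-3, 3, 8, 16], then Q to get C-coordinates.
The result is [w]_C = [-16, 25, 32, 32].

[-16, 25, 32, 32]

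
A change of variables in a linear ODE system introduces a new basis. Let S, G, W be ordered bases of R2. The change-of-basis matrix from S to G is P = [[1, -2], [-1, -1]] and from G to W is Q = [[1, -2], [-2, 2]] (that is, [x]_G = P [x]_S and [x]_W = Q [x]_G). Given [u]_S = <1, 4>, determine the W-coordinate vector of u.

<3, 4>

First [u]_G = P [u]_S = <-7, -5>.
Then [u]_W = Q [u]_G = <3, 4>.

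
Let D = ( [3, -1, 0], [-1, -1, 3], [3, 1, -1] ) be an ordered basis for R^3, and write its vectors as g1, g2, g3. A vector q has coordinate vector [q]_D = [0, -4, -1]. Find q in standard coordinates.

q = M [q]_D, where M has columns g1, ..., g3.
Carrying out the matrix-vector product, q = [1, 3, -11].

[1, 3, -11]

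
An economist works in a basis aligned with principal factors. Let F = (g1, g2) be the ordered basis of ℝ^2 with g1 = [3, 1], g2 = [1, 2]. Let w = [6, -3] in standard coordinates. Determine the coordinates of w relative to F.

[w]_F is the unique c with M c = w, where M has columns g1, g2.
System: 3c_1 + c_2 = 6, c_1 + 2c_2 = -3; solving gives c_1 = 3, c_2 = -3.
Check: 3g1 - 3g2 = [6, -3].

[3, -3]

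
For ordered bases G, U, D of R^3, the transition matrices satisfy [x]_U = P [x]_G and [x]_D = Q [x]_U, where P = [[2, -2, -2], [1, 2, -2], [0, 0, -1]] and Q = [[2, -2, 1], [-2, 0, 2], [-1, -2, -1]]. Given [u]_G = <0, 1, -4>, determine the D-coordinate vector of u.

<-4, -4, -30>

Apply P to get U-coordinates <6, 10, 4>, then Q to get D-coordinates.
The result is [u]_D = <-4, -4, -30>.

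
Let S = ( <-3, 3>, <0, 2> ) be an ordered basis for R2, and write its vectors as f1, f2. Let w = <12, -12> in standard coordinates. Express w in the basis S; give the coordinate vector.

<-4, 0>

We seek scalars with c_1 f1 + c_2 f2 = w; equivalently solve M c = w where the columns of M are f1, f2.
System: -3c_1 + 0c_2 = 12, 3c_1 + 2c_2 = -12; solving gives c_1 = -4, c_2 = 0.
Check: -4f1 + 0·f2 = <12, -12>.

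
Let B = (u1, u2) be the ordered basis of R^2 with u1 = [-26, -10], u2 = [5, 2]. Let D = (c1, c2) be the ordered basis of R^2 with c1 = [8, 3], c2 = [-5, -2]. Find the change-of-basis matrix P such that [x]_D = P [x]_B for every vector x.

[[-2, 0], [2, -1]]

Let M have columns uj and N have columns cj. Then for every x, N [x]_D = x = M [x]_B, so P = N^(-1) M.
Since det N = -1, N^(-1) has integer entries; multiplying gives P = [[-2, 0], [2, -1]].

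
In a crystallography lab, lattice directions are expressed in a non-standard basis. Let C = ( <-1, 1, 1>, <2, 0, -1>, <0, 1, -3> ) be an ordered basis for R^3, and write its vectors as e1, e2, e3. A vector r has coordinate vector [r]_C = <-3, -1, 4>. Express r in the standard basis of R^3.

<1, 1, -14>

r = M [r]_C, where M has columns e1, ..., e3.
Carrying out the matrix-vector product, r = <1, 1, -14>.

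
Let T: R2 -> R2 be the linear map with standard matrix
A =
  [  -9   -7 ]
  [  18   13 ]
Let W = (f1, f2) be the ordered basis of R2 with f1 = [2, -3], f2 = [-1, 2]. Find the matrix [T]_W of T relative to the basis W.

[[3, -2], [3, 1]]

Let P have columns f1, f2. Then [T]_W = P^(-1) A P.
Here det P = 1, so P^(-1) is integer; computing A P first and then P^(-1)(A P) gives [[3, -2], [3, 1]].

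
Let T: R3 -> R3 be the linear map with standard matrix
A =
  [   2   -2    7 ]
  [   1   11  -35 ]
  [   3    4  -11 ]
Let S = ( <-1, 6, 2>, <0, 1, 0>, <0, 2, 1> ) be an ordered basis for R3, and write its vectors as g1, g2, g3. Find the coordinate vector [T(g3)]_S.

<-3, -1, 3>

Column 3 of [T]_S is the S-coordinate vector of T(g3).
In standard coordinates T(g3) = A g3 = <3, -13, -3>.
Converting to S: <3, -13, -3> = -3g1 - g2 + 3g3, so the coordinate vector is <-3, -1, 3>.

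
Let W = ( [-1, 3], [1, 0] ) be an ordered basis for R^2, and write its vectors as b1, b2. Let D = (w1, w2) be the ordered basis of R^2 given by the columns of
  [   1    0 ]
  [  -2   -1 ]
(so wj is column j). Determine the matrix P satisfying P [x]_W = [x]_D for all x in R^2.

[[-1, 1], [-1, -2]]

Column j of P is [bj]_D, since P maps W-coordinates to D-coordinates.
Expressing b1 in D: b1 = -w1 - w2, so column 1 of P is [-1, -1].
Doing the same for each bj gives P = [[-1, 1], [-1, -2]].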